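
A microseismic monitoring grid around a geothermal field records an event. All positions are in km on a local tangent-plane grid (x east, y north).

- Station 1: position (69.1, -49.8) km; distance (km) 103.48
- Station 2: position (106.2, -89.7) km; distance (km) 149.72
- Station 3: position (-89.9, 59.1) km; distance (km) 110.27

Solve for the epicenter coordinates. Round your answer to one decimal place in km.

-33.4 km east, -35.6 km north

Circle about each station: (x − 69.1)² + (y + 49.8)² = 103.48²; (x − 106.2)² + (y + 89.7)² = 149.72²; (x + 89.9)² + (y − 59.1)² = 110.27².
Subtracting the Station 1 equation from the Station 2 and Station 3 equations removes the quadratic terms:
74.2 x − 79.8 y = 361.71
-318.0 x + 217.8 y = 2868.61
Solving the 2×2 system: x ≈ -33.4, y ≈ -35.6 km.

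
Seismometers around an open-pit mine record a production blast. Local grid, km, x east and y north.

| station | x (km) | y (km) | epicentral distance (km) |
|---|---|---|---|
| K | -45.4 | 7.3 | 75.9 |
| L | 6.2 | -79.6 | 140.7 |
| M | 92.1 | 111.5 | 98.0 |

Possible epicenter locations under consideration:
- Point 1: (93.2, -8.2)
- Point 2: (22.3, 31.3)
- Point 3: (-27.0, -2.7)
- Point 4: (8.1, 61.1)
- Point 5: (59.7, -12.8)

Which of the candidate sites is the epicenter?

Point 4

For each candidate, compare |candidate − station| to the reported distance:
Point 1: residuals K 63.6, L 28.2, M 21.7 → max 63.6 km
Point 2: residuals K 4.1, L 28.6, M 8.3 → max 28.6 km
Point 3: residuals K 55.0, L 56.9, M 67.0 → max 67.0 km
Point 4: residuals K 0.0, L 0.0, M 0.0 → max 0.0 km
Point 5: residuals K 31.1, L 55.1, M 30.5 → max 55.1 km
Only Point 4 has all residuals ≈ 0.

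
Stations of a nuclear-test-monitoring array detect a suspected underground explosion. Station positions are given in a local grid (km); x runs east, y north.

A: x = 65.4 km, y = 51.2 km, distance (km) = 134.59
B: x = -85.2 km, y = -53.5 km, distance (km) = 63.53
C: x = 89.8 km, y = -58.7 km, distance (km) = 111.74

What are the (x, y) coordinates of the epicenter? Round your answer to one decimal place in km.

x ≈ -21.7 km, y ≈ -51.4 km

Circle about each station: (x − 65.4)² + (y − 51.2)² = 134.59²; (x + 85.2)² + (y + 53.5)² = 63.53²; (x − 89.8)² + (y + 58.7)² = 111.74².
Subtracting pairs of circle equations eliminates x²+y² and gives linear equations (the radical axes):
-301.2 x − 209.4 y = 17301.10
48.8 x − 219.8 y = 10239.77
Solving the 2×2 system: x ≈ -21.7, y ≈ -51.4 km.
Check against A (with the unrounded x, y): √((x − 65.4)²+(y − 51.2)²) = 134.59 ≈ 134.59 km. ✓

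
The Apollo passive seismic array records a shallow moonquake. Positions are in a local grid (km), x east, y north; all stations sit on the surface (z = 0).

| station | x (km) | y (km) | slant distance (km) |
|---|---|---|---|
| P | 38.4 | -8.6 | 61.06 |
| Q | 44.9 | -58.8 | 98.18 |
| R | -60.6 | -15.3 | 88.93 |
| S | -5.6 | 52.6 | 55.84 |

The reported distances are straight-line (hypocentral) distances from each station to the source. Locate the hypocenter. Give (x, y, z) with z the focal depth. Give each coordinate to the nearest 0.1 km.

Each station gives a sphere (x−x_i)² + (y−y_i)² + z² = d_i² (stations at z=0).
Subtracting the P sphere from Q and R: z² cancels, leaving linear equations in x and y:
13.0 x − 100.4 y = -1986.06
-198.0 x − 13.4 y = -1822.29
Solving: x ≈ 7.796, y ≈ 20.791 km (keep extra digits for the depth step; rounded: 7.8, 20.8).
Then from the P sphere: z² = 61.06² − (x − 38.4)² − (y + 8.6)² with x = 7.796, y = 20.791, so z ≈ 43.908 ≈ 43.9 km.
Check against S (with the unrounded solution): distance 55.85 ≈ 55.84 km. ✓

x ≈ 7.8 km, y ≈ 20.8 km, depth ≈ 43.9 km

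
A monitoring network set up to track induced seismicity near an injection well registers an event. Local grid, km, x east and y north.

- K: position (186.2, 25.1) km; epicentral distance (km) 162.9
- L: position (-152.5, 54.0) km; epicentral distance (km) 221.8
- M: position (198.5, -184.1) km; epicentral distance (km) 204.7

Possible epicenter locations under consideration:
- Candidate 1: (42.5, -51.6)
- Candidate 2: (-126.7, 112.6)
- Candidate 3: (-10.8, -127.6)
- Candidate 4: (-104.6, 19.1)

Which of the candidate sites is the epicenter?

For each candidate, compare |candidate − station| to the reported distance:
Candidate 1: residuals K 0.0, L 0.0, M 0.0 → max 0.0 km
Candidate 2: residuals K 162.0, L 157.8, M 235.5 → max 235.5 km
Candidate 3: residuals K 86.4, L 8.5, M 12.1 → max 86.4 km
Candidate 4: residuals K 128.0, L 162.5, M 160.2 → max 162.5 km
Only Candidate 1 has all residuals ≈ 0.

Candidate 1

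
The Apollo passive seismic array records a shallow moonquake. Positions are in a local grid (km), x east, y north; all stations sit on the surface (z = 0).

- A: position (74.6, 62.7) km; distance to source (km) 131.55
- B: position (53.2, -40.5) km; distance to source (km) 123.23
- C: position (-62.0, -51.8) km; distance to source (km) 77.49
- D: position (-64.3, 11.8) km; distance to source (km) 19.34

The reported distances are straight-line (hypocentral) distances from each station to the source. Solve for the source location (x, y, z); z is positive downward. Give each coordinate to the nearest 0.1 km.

x ≈ -51.2 km, y ≈ 24.7 km, depth ≈ 6.0 km

Each station gives a sphere (x−x_i)² + (y−y_i)² + z² = d_i² (stations at z=0).
Subtracting the A sphere from B and C: z² cancels, leaving linear equations in x and y:
-42.8 x − 206.4 y = -2906.19
-273.2 x − 229.0 y = 8331.49
Solving: x ≈ -51.197, y ≈ 24.697 km (keep extra digits for the depth step; rounded: -51.2, 24.7).
Then from the A sphere: z² = 131.55² − (x − 74.6)² − (y − 62.7)² with x = -51.197, y = 24.697, so z ≈ 6.024 ≈ 6.0 km.
Check against D (with the unrounded solution): distance 19.35 ≈ 19.34 km. ✓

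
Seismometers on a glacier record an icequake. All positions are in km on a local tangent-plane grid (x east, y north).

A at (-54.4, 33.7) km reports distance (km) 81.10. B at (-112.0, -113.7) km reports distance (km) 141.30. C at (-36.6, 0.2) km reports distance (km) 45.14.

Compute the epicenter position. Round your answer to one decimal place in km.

Circle about each station: (x + 54.4)² + (y − 33.7)² = 81.10²; (x + 112.0)² + (y + 113.7)² = 141.30²; (x + 36.6)² + (y − 0.2)² = 45.14².
Subtracting the A equation from the B and C equations removes the quadratic terms:
-115.2 x − 294.8 y = 7988.16
35.6 x − 67.0 y = 1784.14
Solving the 2×2 system: x ≈ -0.5, y ≈ -26.9 km.

-0.5 km east, -26.9 km north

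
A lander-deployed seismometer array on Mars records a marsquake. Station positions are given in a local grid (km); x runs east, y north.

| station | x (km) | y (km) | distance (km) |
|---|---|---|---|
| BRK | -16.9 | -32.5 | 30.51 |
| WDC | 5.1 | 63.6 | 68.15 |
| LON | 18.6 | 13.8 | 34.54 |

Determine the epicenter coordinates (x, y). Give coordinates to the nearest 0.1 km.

Circle about each station: (x + 16.9)² + (y + 32.5)² = 30.51²; (x − 5.1)² + (y − 63.6)² = 68.15²; (x − 18.6)² + (y − 13.8)² = 34.54².
Subtracting pairs of circle equations eliminates x²+y² and gives linear equations (the radical axes):
44.0 x + 192.2 y = -984.45
71.0 x + 92.6 y = -1067.61
Solving the 2×2 system: x ≈ -11.9, y ≈ -2.4 km.

(-11.9, -2.4)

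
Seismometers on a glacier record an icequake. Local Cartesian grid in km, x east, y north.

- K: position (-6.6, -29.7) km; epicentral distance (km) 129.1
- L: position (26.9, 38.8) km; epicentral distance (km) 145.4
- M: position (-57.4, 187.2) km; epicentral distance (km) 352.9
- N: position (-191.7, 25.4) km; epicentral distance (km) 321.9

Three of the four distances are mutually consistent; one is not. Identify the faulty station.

Solve using three stations at a time. Using K, L, N (subtract circle equations pairwise → linear system) gives (x, y) ≈ (113.0, -78.4).
Distances from that point to each station vs reported:
  K: calculated 129.2 vs reported 129.1 → residual 0.1 km
  L: calculated 145.5 vs reported 145.4 → residual 0.1 km
  M: calculated 315.6 vs reported 352.9 → residual 37.3 km
  N: calculated 321.9 vs reported 321.9 → residual 0.0 km
K, L, N are mutually consistent (residuals ≈ 0); M is off by 37.3 km.

M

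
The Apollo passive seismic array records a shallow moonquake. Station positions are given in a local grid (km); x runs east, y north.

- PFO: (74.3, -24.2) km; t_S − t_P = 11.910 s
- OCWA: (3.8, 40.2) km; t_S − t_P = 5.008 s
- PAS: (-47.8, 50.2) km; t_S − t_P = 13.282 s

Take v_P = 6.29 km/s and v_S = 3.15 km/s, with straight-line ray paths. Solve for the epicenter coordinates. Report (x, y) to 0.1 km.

Distance from S−P lag: d = Δt · v_P v_S / (v_P − v_S) = Δt · (6.29·3.15)/(6.29−3.15) ≈ 6.3100·Δt.
So d_PFO = 75.15, d_OCWA = 31.60, d_PAS = 83.81 km.
Circle about each station: (x − 74.3)² + (y + 24.2)² = 75.15²; (x − 3.8)² + (y − 40.2)² = 31.60²; (x + 47.8)² + (y − 50.2)² = 83.81².
Subtracting pairs of circle equations eliminates x²+y² and gives linear equations (the radical axes):
-141.0 x + 128.8 y = 173.31
-244.2 x + 148.8 y = -2677.84
Solving the 2×2 system: x ≈ 35.4, y ≈ 40.1 km.
Check against PFO (with the unrounded x, y): √((x − 74.3)²+(y + 24.2)²) = 75.15 ≈ 75.15 km. ✓

(35.4, 40.1)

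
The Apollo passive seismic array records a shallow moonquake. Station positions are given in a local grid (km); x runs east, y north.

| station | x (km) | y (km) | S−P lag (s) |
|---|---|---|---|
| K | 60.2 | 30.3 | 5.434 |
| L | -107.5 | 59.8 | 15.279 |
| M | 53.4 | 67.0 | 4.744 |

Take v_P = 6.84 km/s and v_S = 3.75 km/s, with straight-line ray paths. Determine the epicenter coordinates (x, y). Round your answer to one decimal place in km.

Distance from S−P lag: d = Δt · v_P v_S / (v_P − v_S) = Δt · (6.84·3.75)/(6.84−3.75) ≈ 8.3010·Δt.
So d_K = 45.11, d_L = 126.83, d_M = 39.38 km.
Circle about each station: (x − 60.2)² + (y − 30.3)² = 45.11²; (x + 107.5)² + (y − 59.8)² = 126.83²; (x − 53.4)² + (y − 67.0)² = 39.38².
Subtracting pairs of circle equations eliminates x²+y² and gives linear equations (the radical axes):
-335.4 x + 59.0 y = -3460.78
-13.6 x + 73.4 y = 3282.56
Solving the 2×2 system: x ≈ 18.8, y ≈ 48.2 km.

18.8 km east, 48.2 km north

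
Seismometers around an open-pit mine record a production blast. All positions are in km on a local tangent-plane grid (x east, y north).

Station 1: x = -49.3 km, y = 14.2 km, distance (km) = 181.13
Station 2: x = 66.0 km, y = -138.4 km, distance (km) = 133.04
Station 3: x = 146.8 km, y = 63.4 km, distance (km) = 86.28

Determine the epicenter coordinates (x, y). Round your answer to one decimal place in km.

128.4 km east, -20.9 km north

Circle about each station: (x + 49.3)² + (y − 14.2)² = 181.13²; (x − 66.0)² + (y + 138.4)² = 133.04²; (x − 146.8)² + (y − 63.4)² = 86.28².
Subtracting the Station 1 equation from the Station 2 and Station 3 equations removes the quadratic terms:
230.6 x − 305.2 y = 35986.87
392.2 x + 98.4 y = 48301.51
Solving the 2×2 system: x ≈ 128.4, y ≈ -20.9 km.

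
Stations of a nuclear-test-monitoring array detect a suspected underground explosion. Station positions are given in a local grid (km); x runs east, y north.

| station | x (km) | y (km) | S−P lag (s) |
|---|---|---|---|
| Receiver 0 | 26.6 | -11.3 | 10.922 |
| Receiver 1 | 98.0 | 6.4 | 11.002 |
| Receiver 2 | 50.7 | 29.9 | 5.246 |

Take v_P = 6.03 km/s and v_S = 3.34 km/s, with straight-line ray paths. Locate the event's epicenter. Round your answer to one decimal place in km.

44.0 km east, 68.6 km north

Distance from S−P lag: d = Δt · v_P v_S / (v_P − v_S) = Δt · (6.03·3.34)/(6.03−3.34) ≈ 7.4871·Δt.
So d_Receiver 0 = 81.77, d_Receiver 1 = 82.37, d_Receiver 2 = 39.28 km.
Circle about each station: (x − 26.6)² + (y + 11.3)² = 81.77²; (x − 98.0)² + (y − 6.4)² = 82.37²; (x − 50.7)² + (y − 29.9)² = 39.28².
Subtracting the Receiver 0 equation from the Receiver 1 and Receiver 2 equations removes the quadratic terms:
142.8 x + 35.4 y = 8711.23
48.2 x + 82.4 y = 7772.66
Solving the 2×2 system: x ≈ 44.0, y ≈ 68.6 km.
Check against Receiver 0 (with the unrounded x, y): √((x − 26.6)²+(y + 11.3)²) = 81.76 ≈ 81.77 km. ✓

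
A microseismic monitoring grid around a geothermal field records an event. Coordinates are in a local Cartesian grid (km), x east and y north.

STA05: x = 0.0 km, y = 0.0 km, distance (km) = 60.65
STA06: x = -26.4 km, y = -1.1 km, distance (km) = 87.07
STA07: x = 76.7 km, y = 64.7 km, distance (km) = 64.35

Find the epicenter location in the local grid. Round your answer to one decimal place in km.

Circle about each station: x² + y² = 60.65²; (x + 26.4)² + (y + 1.1)² = 87.07²; (x − 76.7)² + (y − 64.7)² = 64.35².
Subtracting the STA05 equation from the STA06 and STA07 equations removes the quadratic terms:
-52.8 x − 2.2 y = -3204.59
153.4 x + 129.4 y = 9606.48
Solving the 2×2 system: x ≈ 60.6, y ≈ 2.4 km.
Check against STA05 (with the unrounded x, y): √(x²+y²) = 60.64 ≈ 60.65 km. ✓

(60.6, 2.4)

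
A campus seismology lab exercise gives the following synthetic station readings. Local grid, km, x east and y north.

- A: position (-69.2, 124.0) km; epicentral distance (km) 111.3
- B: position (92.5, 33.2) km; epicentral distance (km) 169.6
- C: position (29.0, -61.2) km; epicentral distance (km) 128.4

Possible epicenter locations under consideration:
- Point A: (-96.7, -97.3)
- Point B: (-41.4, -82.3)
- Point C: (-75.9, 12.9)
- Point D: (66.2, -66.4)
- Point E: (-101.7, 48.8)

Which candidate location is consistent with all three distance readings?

For each candidate, compare |candidate − station| to the reported distance:
Point A: residuals A 111.7, B 60.2, C 2.4 → max 111.7 km
Point B: residuals A 96.9, B 7.2, C 54.9 → max 96.9 km
Point C: residuals A 0.0, B 0.0, C 0.0 → max 0.0 km
Point D: residuals A 122.3, B 66.6, C 90.8 → max 122.3 km
Point E: residuals A 29.4, B 25.2, C 42.4 → max 42.4 km
Only Point C has all residuals ≈ 0.

Point C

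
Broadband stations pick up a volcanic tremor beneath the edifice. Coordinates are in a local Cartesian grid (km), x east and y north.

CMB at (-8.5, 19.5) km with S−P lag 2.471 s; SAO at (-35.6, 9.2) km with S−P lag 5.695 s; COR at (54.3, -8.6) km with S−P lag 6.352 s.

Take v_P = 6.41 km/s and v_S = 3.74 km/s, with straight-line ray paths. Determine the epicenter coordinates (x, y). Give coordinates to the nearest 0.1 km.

Distance from S−P lag: d = Δt · v_P v_S / (v_P − v_S) = Δt · (6.41·3.74)/(6.41−3.74) ≈ 8.9788·Δt.
So d_CMB = 22.19, d_SAO = 51.13, d_COR = 57.03 km.
Circle about each station: (x + 8.5)² + (y − 19.5)² = 22.19²; (x + 35.6)² + (y − 9.2)² = 51.13²; (x − 54.3)² + (y + 8.6)² = 57.03².
Subtracting pairs of circle equations eliminates x²+y² and gives linear equations (the radical axes):
-54.2 x − 20.6 y = -1222.38
125.6 x − 56.2 y = -190.07
Solving the 2×2 system: x ≈ 11.5, y ≈ 29.1 km.
Check against CMB (with the unrounded x, y): √((x + 8.5)²+(y − 19.5)²) = 22.18 ≈ 22.19 km. ✓

11.5 km east, 29.1 km north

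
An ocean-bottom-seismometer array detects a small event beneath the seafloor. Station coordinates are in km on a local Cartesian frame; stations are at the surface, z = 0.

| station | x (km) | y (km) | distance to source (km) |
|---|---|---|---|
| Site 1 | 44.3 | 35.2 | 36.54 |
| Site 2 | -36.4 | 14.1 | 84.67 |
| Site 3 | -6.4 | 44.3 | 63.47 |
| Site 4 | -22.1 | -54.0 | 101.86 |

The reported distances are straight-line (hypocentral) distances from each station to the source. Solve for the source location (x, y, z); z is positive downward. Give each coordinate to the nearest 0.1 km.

Each station gives a sphere (x−x_i)² + (y−y_i)² + z² = d_i² (stations at z=0).
Subtracting the Site 1 sphere from Site 2 and Site 3: z² cancels, leaving linear equations in x and y:
-161.4 x − 42.2 y = -7511.60
-101.4 x + 18.2 y = -3891.35
Solving: x ≈ 41.699, y ≈ 18.515 km (keep extra digits for the depth step; rounded: 41.7, 18.5).
Then from the Site 1 sphere: z² = 36.54² − (x − 44.3)² − (y − 35.2)² with x = 41.699, y = 18.515, so z ≈ 32.404 ≈ 32.4 km.
Check against Site 4 (with the unrounded solution): distance 101.88 ≈ 101.86 km. ✓

(41.7, 18.5, 32.4)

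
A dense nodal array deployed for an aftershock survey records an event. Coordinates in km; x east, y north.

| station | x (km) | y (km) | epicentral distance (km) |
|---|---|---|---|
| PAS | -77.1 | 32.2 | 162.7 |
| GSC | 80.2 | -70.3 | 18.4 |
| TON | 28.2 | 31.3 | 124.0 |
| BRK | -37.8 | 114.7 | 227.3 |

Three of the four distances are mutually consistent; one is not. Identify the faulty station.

Solve using three stations at a time. Using GSC, TON, BRK (subtract circle equations pairwise → linear system) gives (x, y) ≈ (69.8, -85.5).
Distances from that point to each station vs reported:
  PAS: calculated 188.3 vs reported 162.7 → residual 25.6 km
  GSC: calculated 18.4 vs reported 18.4 → residual 0.0 km
  TON: calculated 124.0 vs reported 124.0 → residual 0.0 km
  BRK: calculated 227.3 vs reported 227.3 → residual 0.0 km
GSC, TON, BRK are mutually consistent (residuals ≈ 0); PAS is off by 25.6 km.

PAS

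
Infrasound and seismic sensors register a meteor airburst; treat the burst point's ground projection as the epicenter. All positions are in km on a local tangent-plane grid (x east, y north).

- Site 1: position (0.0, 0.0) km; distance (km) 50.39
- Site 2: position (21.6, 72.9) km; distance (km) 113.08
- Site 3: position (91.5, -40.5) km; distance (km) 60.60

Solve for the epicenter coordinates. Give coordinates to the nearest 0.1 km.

(30.9, -39.8)

Circle about each station: x² + y² = 50.39²; (x − 21.6)² + (y − 72.9)² = 113.08²; (x − 91.5)² + (y + 40.5)² = 60.60².
Subtracting the Site 1 equation from the Site 2 and Site 3 equations removes the quadratic terms:
43.2 x + 145.8 y = -4466.96
183.0 x − 81.0 y = 8879.29
Solving the 2×2 system: x ≈ 30.9, y ≈ -39.8 km.
Check against Site 1 (with the unrounded x, y): √(x²+y²) = 50.39 ≈ 50.39 km. ✓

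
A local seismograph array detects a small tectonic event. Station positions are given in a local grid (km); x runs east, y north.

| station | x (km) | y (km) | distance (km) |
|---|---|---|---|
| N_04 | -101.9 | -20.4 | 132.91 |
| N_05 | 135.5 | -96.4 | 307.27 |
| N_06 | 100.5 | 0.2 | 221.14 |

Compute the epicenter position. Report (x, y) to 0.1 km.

(-90.3, 112.0)

Circle about each station: (x + 101.9)² + (y + 20.4)² = 132.91²; (x − 135.5)² + (y + 96.4)² = 307.27²; (x − 100.5)² + (y − 0.2)² = 221.14².
Subtracting pairs of circle equations eliminates x²+y² and gives linear equations (the radical axes):
474.8 x − 152.0 y = -59896.34
404.8 x + 41.2 y = -31937.31
Solving the 2×2 system: x ≈ -90.3, y ≈ 112.0 km.
Check against N_04 (with the unrounded x, y): √((x + 101.9)²+(y + 20.4)²) = 132.91 ≈ 132.91 km. ✓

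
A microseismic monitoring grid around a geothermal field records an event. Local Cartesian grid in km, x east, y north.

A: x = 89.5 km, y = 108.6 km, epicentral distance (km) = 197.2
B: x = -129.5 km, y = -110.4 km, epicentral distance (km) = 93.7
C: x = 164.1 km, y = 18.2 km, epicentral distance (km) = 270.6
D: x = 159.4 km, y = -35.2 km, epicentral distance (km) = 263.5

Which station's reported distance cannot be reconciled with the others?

A

Solve using three stations at a time. Using B, C, D (subtract circle equations pairwise → linear system) gives (x, y) ≈ (-103.6, -20.7).
Distances from that point to each station vs reported:
  A: calculated 232.4 vs reported 197.2 → residual 35.2 km
  B: calculated 93.4 vs reported 93.7 → residual 0.3 km
  C: calculated 270.5 vs reported 270.6 → residual 0.1 km
  D: calculated 263.4 vs reported 263.5 → residual 0.1 km
B, C, D are mutually consistent (residuals ≈ 0); A is off by 35.2 km.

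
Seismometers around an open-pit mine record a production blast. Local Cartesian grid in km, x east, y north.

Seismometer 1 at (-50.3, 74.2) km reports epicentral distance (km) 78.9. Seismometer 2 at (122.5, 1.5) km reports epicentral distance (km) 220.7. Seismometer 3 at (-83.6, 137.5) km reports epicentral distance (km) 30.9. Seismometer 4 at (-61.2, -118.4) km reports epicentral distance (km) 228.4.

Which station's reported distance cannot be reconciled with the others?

Solve using three stations at a time. Using Seismometer 2, Seismometer 3, Seismometer 4 (subtract circle equations pairwise → linear system) gives (x, y) ≈ (-69.8, 109.8).
Distances from that point to each station vs reported:
  Seismometer 1: calculated 40.6 vs reported 78.9 → residual 38.3 km
  Seismometer 2: calculated 220.7 vs reported 220.7 → residual 0.0 km
  Seismometer 3: calculated 30.9 vs reported 30.9 → residual 0.0 km
  Seismometer 4: calculated 228.4 vs reported 228.4 → residual 0.0 km
Seismometer 2, Seismometer 3, Seismometer 4 are mutually consistent (residuals ≈ 0); Seismometer 1 is off by 38.3 km.

Seismometer 1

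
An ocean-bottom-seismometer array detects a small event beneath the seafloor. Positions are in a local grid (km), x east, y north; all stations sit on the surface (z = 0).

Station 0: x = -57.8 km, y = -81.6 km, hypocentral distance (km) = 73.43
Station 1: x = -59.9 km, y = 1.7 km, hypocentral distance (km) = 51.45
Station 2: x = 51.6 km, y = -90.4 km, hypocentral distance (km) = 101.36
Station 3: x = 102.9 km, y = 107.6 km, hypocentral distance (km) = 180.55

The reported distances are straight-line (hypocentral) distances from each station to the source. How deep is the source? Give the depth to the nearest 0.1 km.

depth ≈ 22.2 km

Each station gives a sphere (x−x_i)² + (y−y_i)² + z² = d_i² (stations at z=0).
Subtracting the Station 0 sphere from Station 1 and Station 2: z² cancels, leaving linear equations in x and y:
-4.2 x + 166.6 y = -3663.64
218.8 x − 17.6 y = -4046.56
Solving: x ≈ -20.304, y ≈ -22.502 km (keep extra digits for the depth step; rounded: -20.3, -22.5).
Then from the Station 0 sphere: z² = 73.43² − (x + 57.8)² − (y + 81.6)² with x = -20.304, y = -22.502, so z ≈ 22.214 ≈ 22.2 km.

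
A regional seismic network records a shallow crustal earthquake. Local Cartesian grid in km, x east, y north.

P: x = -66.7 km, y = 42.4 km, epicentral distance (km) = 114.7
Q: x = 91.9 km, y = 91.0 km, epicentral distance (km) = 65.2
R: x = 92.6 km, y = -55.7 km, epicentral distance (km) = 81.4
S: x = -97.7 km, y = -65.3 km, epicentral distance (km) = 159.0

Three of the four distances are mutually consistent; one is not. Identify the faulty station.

Solve using three stations at a time. Using P, R, S (subtract circle equations pairwise → linear system) gives (x, y) ≈ (43.0, 8.8).
Distances from that point to each station vs reported:
  P: calculated 114.7 vs reported 114.7 → residual 0.0 km
  Q: calculated 95.7 vs reported 65.2 → residual 30.5 km
  R: calculated 81.4 vs reported 81.4 → residual 0.0 km
  S: calculated 159.0 vs reported 159.0 → residual 0.0 km
P, R, S are mutually consistent (residuals ≈ 0); Q is off by 30.5 km.

Q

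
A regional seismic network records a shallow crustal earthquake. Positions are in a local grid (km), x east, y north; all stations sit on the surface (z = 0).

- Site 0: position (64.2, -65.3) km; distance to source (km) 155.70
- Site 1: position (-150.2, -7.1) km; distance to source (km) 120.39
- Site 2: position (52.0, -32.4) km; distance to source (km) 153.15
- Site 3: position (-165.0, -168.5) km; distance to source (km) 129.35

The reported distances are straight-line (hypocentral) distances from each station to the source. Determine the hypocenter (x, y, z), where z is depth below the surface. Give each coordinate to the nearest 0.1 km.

x ≈ -79.8 km, y ≈ -88.0 km, depth ≈ 54.7 km

Each station gives a sphere (x−x_i)² + (y−y_i)² + z² = d_i² (stations at z=0).
Subtracting the Site 0 sphere from Site 1 and Site 2: z² cancels, leaving linear equations in x and y:
-428.8 x + 116.4 y = 23973.46
-24.4 x + 65.8 y = -3844.40
Solving: x ≈ -79.801, y ≈ -88.017 km (keep extra digits for the depth step; rounded: -79.8, -88.0).
Then from the Site 0 sphere: z² = 155.70² − (x − 64.2)² − (y + 65.3)² with x = -79.801, y = -88.017, so z ≈ 54.682 ≈ 54.7 km.
Check against Site 3 (with the unrounded solution): distance 129.33 ≈ 129.35 km. ✓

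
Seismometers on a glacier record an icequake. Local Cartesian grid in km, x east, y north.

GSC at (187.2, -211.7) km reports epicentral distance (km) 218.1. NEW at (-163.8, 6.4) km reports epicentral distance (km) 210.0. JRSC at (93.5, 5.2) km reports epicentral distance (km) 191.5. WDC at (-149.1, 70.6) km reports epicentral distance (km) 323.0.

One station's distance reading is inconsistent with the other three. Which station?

Solve using three stations at a time. Using GSC, NEW, JRSC (subtract circle equations pairwise → linear system) gives (x, y) ≈ (-21.4, -148.0).
Distances from that point to each station vs reported:
  GSC: calculated 218.1 vs reported 218.1 → residual 0.0 km
  NEW: calculated 210.0 vs reported 210.0 → residual 0.0 km
  JRSC: calculated 191.5 vs reported 191.5 → residual 0.0 km
  WDC: calculated 253.2 vs reported 323.0 → residual 69.8 km
GSC, NEW, JRSC are mutually consistent (residuals ≈ 0); WDC is off by 69.8 km.

WDC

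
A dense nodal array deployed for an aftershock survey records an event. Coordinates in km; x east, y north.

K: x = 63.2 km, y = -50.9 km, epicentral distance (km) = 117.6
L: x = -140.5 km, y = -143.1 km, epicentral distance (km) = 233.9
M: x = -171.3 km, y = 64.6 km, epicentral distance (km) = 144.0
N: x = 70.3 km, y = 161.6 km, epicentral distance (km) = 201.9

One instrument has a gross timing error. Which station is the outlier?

L

Solve using three stations at a time. Using K, M, N (subtract circle equations pairwise → linear system) gives (x, y) ≈ (-44.8, -4.3).
Distances from that point to each station vs reported:
  K: calculated 117.6 vs reported 117.6 → residual 0.0 km
  L: calculated 168.6 vs reported 233.9 → residual 65.3 km
  M: calculated 144.0 vs reported 144.0 → residual 0.0 km
  N: calculated 201.9 vs reported 201.9 → residual 0.0 km
K, M, N are mutually consistent (residuals ≈ 0); L is off by 65.3 km.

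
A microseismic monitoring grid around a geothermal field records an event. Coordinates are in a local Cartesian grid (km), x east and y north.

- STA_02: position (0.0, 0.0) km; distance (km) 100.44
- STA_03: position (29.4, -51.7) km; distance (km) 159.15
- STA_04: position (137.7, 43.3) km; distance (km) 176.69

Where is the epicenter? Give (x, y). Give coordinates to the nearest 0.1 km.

Circle about each station: x² + y² = 100.44²; (x − 29.4)² + (y + 51.7)² = 159.15²; (x − 137.7)² + (y − 43.3)² = 176.69².
Subtracting pairs of circle equations eliminates x²+y² and gives linear equations (the radical axes):
58.8 x − 103.4 y = -11703.28
275.4 x + 86.6 y = -294.98
Solving the 2×2 system: x ≈ -31.1, y ≈ 95.5 km.
Check against STA_02 (with the unrounded x, y): √(x²+y²) = 100.44 ≈ 100.44 km. ✓

x ≈ -31.1 km, y ≈ 95.5 km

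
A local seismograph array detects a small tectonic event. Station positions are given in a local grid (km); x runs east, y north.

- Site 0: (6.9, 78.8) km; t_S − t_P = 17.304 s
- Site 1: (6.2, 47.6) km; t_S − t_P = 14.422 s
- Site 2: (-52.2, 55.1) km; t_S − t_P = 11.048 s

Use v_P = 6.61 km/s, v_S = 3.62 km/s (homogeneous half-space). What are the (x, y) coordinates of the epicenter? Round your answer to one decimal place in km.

Distance from S−P lag: d = Δt · v_P v_S / (v_P − v_S) = Δt · (6.61·3.62)/(6.61−3.62) ≈ 8.0027·Δt.
So d_Site 0 = 138.48, d_Site 1 = 115.42, d_Site 2 = 88.41 km.
Circle about each station: (x − 6.9)² + (y − 78.8)² = 138.48²; (x − 6.2)² + (y − 47.6)² = 115.42²; (x + 52.2)² + (y − 55.1)² = 88.41².
Subtracting the Site 0 equation from the Site 1 and Site 2 equations removes the quadratic terms:
-1.4 x − 62.4 y = 1902.08
-118.2 x − 47.4 y = 10864.18
Solving the 2×2 system: x ≈ -80.4, y ≈ -28.7 km.
Check against Site 0 (with the unrounded x, y): √((x − 6.9)²+(y − 78.8)²) = 138.47 ≈ 138.48 km. ✓

-80.4 km east, -28.7 km north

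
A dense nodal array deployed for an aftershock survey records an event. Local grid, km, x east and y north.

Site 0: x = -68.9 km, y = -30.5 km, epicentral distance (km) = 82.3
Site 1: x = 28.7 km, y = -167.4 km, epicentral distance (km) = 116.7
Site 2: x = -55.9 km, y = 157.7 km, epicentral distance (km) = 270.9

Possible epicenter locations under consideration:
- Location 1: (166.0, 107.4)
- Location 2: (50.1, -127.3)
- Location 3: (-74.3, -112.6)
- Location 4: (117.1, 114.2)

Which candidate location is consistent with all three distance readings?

Location 3

For each candidate, compare |candidate − station| to the reported distance:
Location 1: residuals Site 0 190.1, Site 1 190.5, Site 2 43.4 → max 190.5 km
Location 2: residuals Site 0 71.1, Site 1 71.2, Site 2 33.2 → max 71.2 km
Location 3: residuals Site 0 0.0, Site 1 0.0, Site 2 0.0 → max 0.0 km
Location 4: residuals Site 0 153.4, Site 1 178.4, Site 2 92.5 → max 178.4 km
Only Location 3 has all residuals ≈ 0.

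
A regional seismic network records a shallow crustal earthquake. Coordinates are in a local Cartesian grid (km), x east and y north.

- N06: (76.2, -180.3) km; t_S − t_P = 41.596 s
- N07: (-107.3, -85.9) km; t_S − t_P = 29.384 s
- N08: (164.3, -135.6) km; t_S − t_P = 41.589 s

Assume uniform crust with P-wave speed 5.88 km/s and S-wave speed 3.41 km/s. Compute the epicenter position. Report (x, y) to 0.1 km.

-30.7 km east, 140.0 km north

Distance from S−P lag: d = Δt · v_P v_S / (v_P − v_S) = Δt · (5.88·3.41)/(5.88−3.41) ≈ 8.1177·Δt.
So d_N06 = 337.67, d_N07 = 238.53, d_N08 = 337.61 km.
Circle about each station: (x − 76.2)² + (y + 180.3)² = 337.67²; (x + 107.3)² + (y + 85.9)² = 238.53²; (x − 164.3)² + (y + 135.6)² = 337.61².
Subtracting the N06 equation from the N07 and N08 equations removes the quadratic terms:
-367.0 x + 188.8 y = 37702.04
176.2 x + 89.4 y = 7107.84
Solving the 2×2 system: x ≈ -30.7, y ≈ 140.0 km.
Check against N06 (with the unrounded x, y): √((x − 76.2)²+(y + 180.3)²) = 337.68 ≈ 337.67 km. ✓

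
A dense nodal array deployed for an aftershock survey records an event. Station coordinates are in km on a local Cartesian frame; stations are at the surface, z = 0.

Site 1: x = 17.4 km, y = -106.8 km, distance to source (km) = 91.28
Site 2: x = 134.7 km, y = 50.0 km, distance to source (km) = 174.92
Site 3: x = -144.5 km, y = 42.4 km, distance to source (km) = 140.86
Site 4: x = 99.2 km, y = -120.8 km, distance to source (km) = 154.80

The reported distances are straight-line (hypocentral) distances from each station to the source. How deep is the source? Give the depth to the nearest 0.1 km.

z ≈ 14.8 km

Each station gives a sphere (x−x_i)² + (y−y_i)² + z² = d_i² (stations at z=0).
Subtracting the Site 1 sphere from Site 2 and Site 3: z² cancels, leaving linear equations in x and y:
234.6 x + 313.6 y = -13329.88
-323.8 x + 298.4 y = -540.49
Solving: x ≈ -22.199, y ≈ -25.899 km (keep extra digits for the depth step; rounded: -22.2, -25.9).
Then from the Site 1 sphere: z² = 91.28² − (x − 17.4)² − (y + 106.8)² with x = -22.199, y = -25.899, so z ≈ 14.798 ≈ 14.8 km.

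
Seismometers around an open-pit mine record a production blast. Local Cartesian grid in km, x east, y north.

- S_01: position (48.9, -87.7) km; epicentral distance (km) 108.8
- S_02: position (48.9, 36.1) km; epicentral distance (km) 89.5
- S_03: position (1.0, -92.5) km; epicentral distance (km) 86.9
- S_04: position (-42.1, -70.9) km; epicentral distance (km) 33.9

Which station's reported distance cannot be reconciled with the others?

Solve using three stations at a time. Using S_01, S_02, S_03 (subtract circle equations pairwise → linear system) gives (x, y) ≈ (-27.8, -10.3).
Distances from that point to each station vs reported:
  S_01: calculated 108.9 vs reported 108.8 → residual 0.1 km
  S_02: calculated 89.6 vs reported 89.5 → residual 0.1 km
  S_03: calculated 87.1 vs reported 86.9 → residual 0.2 km
  S_04: calculated 62.2 vs reported 33.9 → residual 28.3 km
S_01, S_02, S_03 are mutually consistent (residuals ≈ 0); S_04 is off by 28.3 km.

S_04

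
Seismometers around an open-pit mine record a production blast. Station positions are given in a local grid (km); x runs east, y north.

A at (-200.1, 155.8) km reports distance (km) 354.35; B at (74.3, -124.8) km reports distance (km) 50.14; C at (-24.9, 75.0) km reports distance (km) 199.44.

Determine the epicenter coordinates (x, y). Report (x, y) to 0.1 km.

Circle about each station: (x + 200.1)² + (y − 155.8)² = 354.35²; (x − 74.3)² + (y + 124.8)² = 50.14²; (x + 24.9)² + (y − 75.0)² = 199.44².
Subtracting pairs of circle equations eliminates x²+y² and gives linear equations (the radical axes):
548.8 x − 561.2 y = 79831.78
350.4 x − 161.6 y = 27718.97
Solving the 2×2 system: x ≈ 24.6, y ≈ -118.2 km.

x ≈ 24.6 km, y ≈ -118.2 km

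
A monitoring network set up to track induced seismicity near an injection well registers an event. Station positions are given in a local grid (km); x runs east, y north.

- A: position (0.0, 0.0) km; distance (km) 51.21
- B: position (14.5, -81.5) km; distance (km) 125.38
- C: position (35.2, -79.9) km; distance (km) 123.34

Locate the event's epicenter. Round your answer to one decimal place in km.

x ≈ 27.5 km, y ≈ 43.2 km

Circle about each station: x² + y² = 51.21²; (x − 14.5)² + (y + 81.5)² = 125.38²; (x − 35.2)² + (y + 79.9)² = 123.34².
Subtracting pairs of circle equations eliminates x²+y² and gives linear equations (the radical axes):
29.0 x − 163.0 y = -6245.18
70.4 x − 159.8 y = -4967.24
Solving the 2×2 system: x ≈ 27.5, y ≈ 43.2 km.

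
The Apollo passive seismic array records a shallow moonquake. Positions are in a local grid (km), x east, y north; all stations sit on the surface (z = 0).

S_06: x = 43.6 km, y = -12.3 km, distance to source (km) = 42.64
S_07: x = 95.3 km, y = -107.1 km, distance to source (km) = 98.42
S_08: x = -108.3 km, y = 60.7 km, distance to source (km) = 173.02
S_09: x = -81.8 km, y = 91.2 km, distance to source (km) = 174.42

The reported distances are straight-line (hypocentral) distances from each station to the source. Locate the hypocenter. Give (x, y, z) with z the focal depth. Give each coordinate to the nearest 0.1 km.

Each station gives a sphere (x−x_i)² + (y−y_i)² + z² = d_i² (stations at z=0).
Subtracting the S_06 sphere from S_07 and S_08: z² cancels, leaving linear equations in x and y:
103.4 x − 189.6 y = 10631.92
-303.8 x + 146.0 y = -14756.62
Solving: x ≈ 29.305, y ≈ -40.094 km (keep extra digits for the depth step; rounded: 29.3, -40.1).
Then from the S_06 sphere: z² = 42.64² − (x − 43.6)² − (y + 12.3)² with x = 29.305, y = -40.094, so z ≈ 29.005 ≈ 29.0 km.
Check against S_09 (with the unrounded solution): distance 174.42 ≈ 174.42 km. ✓

x ≈ 29.3 km, y ≈ -40.1 km, depth ≈ 29.0 km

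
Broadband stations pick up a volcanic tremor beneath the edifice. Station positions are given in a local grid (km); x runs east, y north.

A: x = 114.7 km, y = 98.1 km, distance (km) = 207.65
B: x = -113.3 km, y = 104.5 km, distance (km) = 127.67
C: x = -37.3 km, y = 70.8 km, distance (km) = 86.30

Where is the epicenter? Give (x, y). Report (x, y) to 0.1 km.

Circle about each station: (x − 114.7)² + (y − 98.1)² = 207.65²; (x + 113.3)² + (y − 104.5)² = 127.67²; (x + 37.3)² + (y − 70.8)² = 86.30².
Subtracting pairs of circle equations eliminates x²+y² and gives linear equations (the radical axes):
-456.0 x + 12.8 y = 27796.33
-304.0 x − 54.6 y = 19295.06
Solving the 2×2 system: x ≈ -61.3, y ≈ -12.1 km.
Check against A (with the unrounded x, y): √((x − 114.7)²+(y − 98.1)²) = 207.65 ≈ 207.65 km. ✓

(-61.3, -12.1)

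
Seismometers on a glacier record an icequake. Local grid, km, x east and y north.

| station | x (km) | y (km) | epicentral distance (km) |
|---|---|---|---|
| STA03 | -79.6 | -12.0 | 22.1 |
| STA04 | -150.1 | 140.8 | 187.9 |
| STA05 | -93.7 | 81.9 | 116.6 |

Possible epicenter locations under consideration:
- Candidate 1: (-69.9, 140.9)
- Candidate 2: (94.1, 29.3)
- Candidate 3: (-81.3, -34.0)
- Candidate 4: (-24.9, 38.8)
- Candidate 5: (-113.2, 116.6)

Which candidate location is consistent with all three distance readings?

For each candidate, compare |candidate − station| to the reported distance:
Candidate 1: residuals STA03 131.1, STA04 107.7, STA05 53.0 → max 131.1 km
Candidate 2: residuals STA03 156.4, STA04 80.6, STA05 78.4 → max 156.4 km
Candidate 3: residuals STA03 0.0, STA04 0.0, STA05 0.0 → max 0.0 km
Candidate 4: residuals STA03 52.6, STA04 26.4, STA05 35.4 → max 52.6 km
Candidate 5: residuals STA03 110.8, STA04 143.8, STA05 76.8 → max 143.8 km
Only Candidate 3 has all residuals ≈ 0.

Candidate 3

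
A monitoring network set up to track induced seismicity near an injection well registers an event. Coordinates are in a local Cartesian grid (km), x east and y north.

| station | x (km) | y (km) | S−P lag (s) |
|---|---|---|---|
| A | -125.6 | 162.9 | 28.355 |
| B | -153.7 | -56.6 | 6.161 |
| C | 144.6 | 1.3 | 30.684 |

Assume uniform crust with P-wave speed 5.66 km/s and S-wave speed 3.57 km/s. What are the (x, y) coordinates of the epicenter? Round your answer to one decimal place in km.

(-129.9, -111.2)

Distance from S−P lag: d = Δt · v_P v_S / (v_P − v_S) = Δt · (5.66·3.57)/(5.66−3.57) ≈ 9.6680·Δt.
So d_A = 274.14, d_B = 59.56, d_C = 296.65 km.
Circle about each station: (x + 125.6)² + (y − 162.9)² = 274.14²; (x + 153.7)² + (y + 56.6)² = 59.56²; (x − 144.6)² + (y − 1.3)² = 296.65².
Subtracting the A equation from the B and C equations removes the quadratic terms:
-56.2 x − 439.0 y = 56120.83
540.4 x − 323.2 y = -34249.40
Solving the 2×2 system: x ≈ -129.9, y ≈ -111.2 km.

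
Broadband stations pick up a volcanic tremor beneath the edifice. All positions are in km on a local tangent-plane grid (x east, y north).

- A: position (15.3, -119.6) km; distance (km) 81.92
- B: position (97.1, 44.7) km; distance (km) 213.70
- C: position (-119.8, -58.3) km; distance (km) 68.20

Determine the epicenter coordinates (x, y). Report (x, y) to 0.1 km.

-63.3 km east, -96.5 km north

Circle about each station: (x − 15.3)² + (y + 119.6)² = 81.92²; (x − 97.1)² + (y − 44.7)² = 213.70²; (x + 119.8)² + (y + 58.3)² = 68.20².
Subtracting pairs of circle equations eliminates x²+y² and gives linear equations (the radical axes):
163.6 x + 328.6 y = -42068.55
-270.2 x + 122.6 y = 5272.33
Solving the 2×2 system: x ≈ -63.3, y ≈ -96.5 km.
Check against A (with the unrounded x, y): √((x − 15.3)²+(y + 119.6)²) = 81.92 ≈ 81.92 km. ✓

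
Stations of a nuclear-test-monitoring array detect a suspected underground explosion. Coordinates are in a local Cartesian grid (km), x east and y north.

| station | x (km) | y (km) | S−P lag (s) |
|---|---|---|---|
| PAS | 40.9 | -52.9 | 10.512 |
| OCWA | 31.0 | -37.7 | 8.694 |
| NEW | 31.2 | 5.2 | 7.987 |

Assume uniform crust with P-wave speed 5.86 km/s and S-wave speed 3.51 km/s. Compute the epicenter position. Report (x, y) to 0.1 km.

-37.9 km east, -5.4 km north

Distance from S−P lag: d = Δt · v_P v_S / (v_P − v_S) = Δt · (5.86·3.51)/(5.86−3.51) ≈ 8.7526·Δt.
So d_PAS = 92.01, d_OCWA = 76.10, d_NEW = 69.91 km.
Circle about each station: (x − 40.9)² + (y + 52.9)² = 92.01²; (x − 31.0)² + (y + 37.7)² = 76.10²; (x − 31.2)² + (y − 5.2)² = 69.91².
Subtracting the PAS equation from the OCWA and NEW equations removes the quadratic terms:
-19.8 x + 30.4 y = 585.70
-19.4 x + 116.2 y = 107.69
Solving the 2×2 system: x ≈ -37.9, y ≈ -5.4 km.
Check against PAS (with the unrounded x, y): √((x − 40.9)²+(y + 52.9)²) = 91.98 ≈ 92.01 km. ✓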